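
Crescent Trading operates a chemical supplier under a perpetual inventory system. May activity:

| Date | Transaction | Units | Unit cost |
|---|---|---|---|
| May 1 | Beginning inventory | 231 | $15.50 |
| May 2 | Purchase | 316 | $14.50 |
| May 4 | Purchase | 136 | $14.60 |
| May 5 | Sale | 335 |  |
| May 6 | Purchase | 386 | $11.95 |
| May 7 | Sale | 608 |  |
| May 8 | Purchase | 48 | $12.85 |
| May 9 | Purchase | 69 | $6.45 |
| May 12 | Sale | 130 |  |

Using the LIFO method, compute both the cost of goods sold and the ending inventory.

COGS = $14,071.15; ending inventory = $1,751.50

May 5, 335 sold [LIFO — newest first]: 136 @ $14.60 + 199 @ $14.50 = $4,871.10
May 7, 608 sold [LIFO — newest first]: 386 @ $11.95 + 117 @ $14.50 + 105 @ $15.50 = $7,936.70
May 12, 130 sold [LIFO — newest first]: 69 @ $6.45 + 48 @ $12.85 + 13 @ $15.50 = $1,263.35
Total COGS = $4,871.10 + $7,936.70 + $1,263.35 = $14,071.15
Ending inventory: 113 @ $15.50 = $1,751.50
Check: goods available $15,822.65 = COGS $14,071.15 + ending $1,751.50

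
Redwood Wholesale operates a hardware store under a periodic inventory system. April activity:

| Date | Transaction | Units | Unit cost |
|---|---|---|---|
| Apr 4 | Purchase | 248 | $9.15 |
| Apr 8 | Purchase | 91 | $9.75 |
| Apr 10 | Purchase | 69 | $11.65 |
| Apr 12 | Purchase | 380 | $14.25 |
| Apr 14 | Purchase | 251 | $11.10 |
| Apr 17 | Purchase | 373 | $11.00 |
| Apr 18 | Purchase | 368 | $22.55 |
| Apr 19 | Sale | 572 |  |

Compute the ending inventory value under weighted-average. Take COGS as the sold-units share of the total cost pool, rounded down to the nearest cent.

Apr 19, sell 572: 572/1780 × $24,562.80 → $7,893.21
Ending inventory (cost pool remaining) = $16,669.59
Check: goods available $24,562.80 = COGS $7,893.21 + ending $16,669.59

Ending inventory = $16,669.59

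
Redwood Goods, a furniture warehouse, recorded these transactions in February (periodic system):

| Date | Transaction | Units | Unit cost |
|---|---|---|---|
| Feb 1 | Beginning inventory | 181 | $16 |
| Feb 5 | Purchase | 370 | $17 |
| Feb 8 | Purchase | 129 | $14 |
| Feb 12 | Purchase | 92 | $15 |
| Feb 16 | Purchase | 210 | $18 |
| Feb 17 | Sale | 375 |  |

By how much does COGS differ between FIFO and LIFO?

$12

FIFO COGS: 181 @ $16 + 194 @ $17 = $6,194
LIFO COGS: 210 @ $18 + 92 @ $15 + 73 @ $14 = $6,182
Difference = |$6,194 − $6,182| = $12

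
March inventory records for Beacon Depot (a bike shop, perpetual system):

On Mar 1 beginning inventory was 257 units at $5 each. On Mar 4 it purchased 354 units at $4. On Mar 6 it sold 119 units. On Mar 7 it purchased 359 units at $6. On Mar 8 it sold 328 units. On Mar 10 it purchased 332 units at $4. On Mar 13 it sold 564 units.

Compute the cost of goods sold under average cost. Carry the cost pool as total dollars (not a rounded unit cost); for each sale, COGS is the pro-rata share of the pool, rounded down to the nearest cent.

After Mar 1: 257 on hand, pool $1,285.00 (≈ $5.0000 each)
After Mar 4: 611 on hand, pool $2,701.00 (≈ $4.4206 each)
Mar 6, sell 119: 119/611 × $2,701.00 → $526.05
After Mar 7: 851 on hand, pool $4,328.95 (≈ $5.0869 each)
Mar 8, sell 328: 328/851 × $4,328.95 → $1,668.50
After Mar 10: 855 on hand, pool $3,988.45 (≈ $4.6649 each)
Mar 13, sell 564: 564/855 × $3,988.45 → $2,630.97
Total COGS = $526.05 + $1,668.50 + $2,630.97 = $4,825.52
Ending inventory (cost pool remaining) = $1,357.48
Check: goods available $6,183.00 = COGS $4,825.52 + ending $1,357.48

COGS = $4,825.52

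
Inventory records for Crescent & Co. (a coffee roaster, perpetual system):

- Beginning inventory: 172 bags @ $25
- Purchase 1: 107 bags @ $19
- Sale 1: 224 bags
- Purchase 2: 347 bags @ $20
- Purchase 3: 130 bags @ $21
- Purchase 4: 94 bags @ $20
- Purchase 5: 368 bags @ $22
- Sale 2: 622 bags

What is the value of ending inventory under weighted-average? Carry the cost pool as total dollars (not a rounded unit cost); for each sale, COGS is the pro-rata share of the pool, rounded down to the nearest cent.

After Beginning: 172 on hand, pool $4,300.00 (≈ $25.0000 each)
After Purchase 1: 279 on hand, pool $6,333.00 (≈ $22.6989 each)
Sale 1, sell 224: 224/279 × $6,333.00 → $5,084.55
After Purchase 2: 402 on hand, pool $8,188.45 (≈ $20.3693 each)
After Purchase 3: 532 on hand, pool $10,918.45 (≈ $20.5234 each)
After Purchase 4: 626 on hand, pool $12,798.45 (≈ $20.4448 each)
After Purchase 5: 994 on hand, pool $20,894.45 (≈ $21.0206 each)
Sale 2, sell 622: 622/994 × $20,894.45 → $13,074.79
Total COGS = $5,084.55 + $13,074.79 = $18,159.34
Ending inventory (cost pool remaining) = $7,819.66

Ending inventory = $7,819.66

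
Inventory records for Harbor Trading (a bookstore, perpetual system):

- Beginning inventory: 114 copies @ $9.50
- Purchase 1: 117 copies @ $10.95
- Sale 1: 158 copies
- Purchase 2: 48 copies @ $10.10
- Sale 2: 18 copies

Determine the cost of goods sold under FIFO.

COGS = $1,761.90

Sale 1 (158) [FIFO — oldest first]: 114 @ $9.50 + 44 @ $10.95 = $1,564.80
Sale 2 (18) [FIFO — oldest first]: 18 @ $10.95 = $197.10
Total COGS = $1,564.80 + $197.10 = $1,761.90
Ending inventory: 55 @ $10.95 + 48 @ $10.10 = $1,087.05
Check: goods available $2,848.95 = COGS $1,761.90 + ending $1,087.05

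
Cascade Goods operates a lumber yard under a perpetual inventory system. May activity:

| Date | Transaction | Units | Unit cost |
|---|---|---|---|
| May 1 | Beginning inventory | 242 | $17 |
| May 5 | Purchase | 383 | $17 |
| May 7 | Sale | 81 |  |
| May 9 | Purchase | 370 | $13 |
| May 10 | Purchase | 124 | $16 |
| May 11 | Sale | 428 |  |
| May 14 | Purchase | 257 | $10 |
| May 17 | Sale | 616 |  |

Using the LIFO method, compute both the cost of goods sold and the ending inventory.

May 7, 81 sold [LIFO — newest first]: 81 @ $17 = $1,377
May 11, 428 sold [LIFO — newest first]: 124 @ $16 + 304 @ $13 = $5,936
May 17, 616 sold [LIFO — newest first]: 257 @ $10 + 66 @ $13 + 293 @ $17 = $8,409
Total COGS = $1,377 + $5,936 + $8,409 = $15,722
Ending inventory: 242 @ $17 + 9 @ $17 = $4,267

COGS = $15,722; ending inventory = $4,267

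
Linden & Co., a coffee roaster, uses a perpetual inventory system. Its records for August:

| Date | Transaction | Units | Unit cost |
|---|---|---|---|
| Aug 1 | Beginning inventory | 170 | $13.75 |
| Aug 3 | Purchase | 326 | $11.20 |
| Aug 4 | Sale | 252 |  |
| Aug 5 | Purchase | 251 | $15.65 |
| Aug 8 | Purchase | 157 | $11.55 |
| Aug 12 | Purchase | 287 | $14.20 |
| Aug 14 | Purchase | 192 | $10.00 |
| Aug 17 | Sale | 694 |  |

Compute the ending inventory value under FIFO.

Aug 4, 252 sold [FIFO — oldest first]: 170 @ $13.75 + 82 @ $11.20 = $3,255.90
Aug 17, 694 sold [FIFO — oldest first]: 244 @ $11.20 + 251 @ $15.65 + 157 @ $11.55 + 42 @ $14.20 = $9,070.70
Total COGS = $3,255.90 + $9,070.70 = $12,326.60
Ending inventory: 245 @ $14.20 + 192 @ $10.00 = $5,399.00

Ending inventory = $5,399.00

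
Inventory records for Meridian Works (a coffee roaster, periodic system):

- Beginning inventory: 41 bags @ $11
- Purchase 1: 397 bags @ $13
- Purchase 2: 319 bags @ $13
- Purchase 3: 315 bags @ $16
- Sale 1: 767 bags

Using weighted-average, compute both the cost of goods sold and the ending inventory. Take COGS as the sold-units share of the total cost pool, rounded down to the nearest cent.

COGS = $10,588.46; ending inventory = $4,210.54

Sale 1, sell 767: 767/1072 × $14,799.00 → $10,588.46
Ending inventory (cost pool remaining) = $4,210.54
Check: goods available $14,799.00 = COGS $10,588.46 + ending $4,210.54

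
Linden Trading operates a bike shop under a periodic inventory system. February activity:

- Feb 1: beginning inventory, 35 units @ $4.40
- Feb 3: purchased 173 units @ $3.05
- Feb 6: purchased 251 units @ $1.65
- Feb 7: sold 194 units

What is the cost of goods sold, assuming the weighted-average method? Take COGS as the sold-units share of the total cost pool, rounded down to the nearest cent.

COGS = $463.14

Feb 7, sell 194: 194/459 × $1,095.80 → $463.14
Ending inventory (cost pool remaining) = $632.66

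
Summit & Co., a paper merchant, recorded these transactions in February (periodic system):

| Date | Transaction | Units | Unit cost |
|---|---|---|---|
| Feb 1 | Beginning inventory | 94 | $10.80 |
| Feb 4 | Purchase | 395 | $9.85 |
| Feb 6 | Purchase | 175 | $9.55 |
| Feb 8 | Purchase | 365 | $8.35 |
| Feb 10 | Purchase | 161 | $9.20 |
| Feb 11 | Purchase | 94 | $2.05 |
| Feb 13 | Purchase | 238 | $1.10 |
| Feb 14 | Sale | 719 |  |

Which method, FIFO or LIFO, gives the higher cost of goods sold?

FIFO COGS: 94 @ $10.80 + 395 @ $9.85 + 175 @ $9.55 + 55 @ $8.35 = $7,036.45
LIFO COGS: 238 @ $1.10 + 94 @ $2.05 + 161 @ $9.20 + 226 @ $8.35 = $3,822.80

FIFO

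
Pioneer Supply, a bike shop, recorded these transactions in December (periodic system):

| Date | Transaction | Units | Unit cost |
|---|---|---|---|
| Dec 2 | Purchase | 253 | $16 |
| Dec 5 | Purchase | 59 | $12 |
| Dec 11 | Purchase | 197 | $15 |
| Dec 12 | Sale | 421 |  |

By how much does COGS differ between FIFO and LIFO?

$88

FIFO COGS: 253 @ $16 + 59 @ $12 + 109 @ $15 = $6,391
LIFO COGS: 197 @ $15 + 59 @ $12 + 165 @ $16 = $6,303
Difference = |$6,391 − $6,303| = $88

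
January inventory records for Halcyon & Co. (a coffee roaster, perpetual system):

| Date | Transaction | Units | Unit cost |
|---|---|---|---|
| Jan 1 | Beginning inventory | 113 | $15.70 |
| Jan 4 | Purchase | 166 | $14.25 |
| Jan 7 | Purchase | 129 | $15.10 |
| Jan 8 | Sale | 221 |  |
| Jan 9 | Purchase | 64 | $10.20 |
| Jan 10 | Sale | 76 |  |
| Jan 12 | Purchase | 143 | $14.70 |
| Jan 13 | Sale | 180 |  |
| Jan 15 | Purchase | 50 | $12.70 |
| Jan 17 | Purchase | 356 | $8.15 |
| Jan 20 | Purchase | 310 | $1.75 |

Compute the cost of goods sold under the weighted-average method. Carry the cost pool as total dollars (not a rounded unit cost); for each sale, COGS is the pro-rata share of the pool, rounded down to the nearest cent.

COGS = $6,888.46

After Jan 1: 113 on hand, pool $1,774.10 (≈ $15.7000 each)
After Jan 4: 279 on hand, pool $4,139.60 (≈ $14.8373 each)
After Jan 7: 408 on hand, pool $6,087.50 (≈ $14.9203 each)
Jan 8, sell 221: 221/408 × $6,087.50 → $3,297.39
After Jan 9: 251 on hand, pool $3,442.91 (≈ $13.7168 each)
Jan 10, sell 76: 76/251 × $3,442.91 → $1,042.47
After Jan 12: 318 on hand, pool $4,502.54 (≈ $14.1589 each)
Jan 13, sell 180: 180/318 × $4,502.54 → $2,548.60
After Jan 15: 188 on hand, pool $2,588.94 (≈ $13.7710 each)
After Jan 17: 544 on hand, pool $5,490.34 (≈ $10.0925 each)
After Jan 20: 854 on hand, pool $6,032.84 (≈ $7.0642 each)
Total COGS = $3,297.39 + $1,042.47 + $2,548.60 = $6,888.46
Ending inventory (cost pool remaining) = $6,032.84
Check: goods available $12,921.30 = COGS $6,888.46 + ending $6,032.84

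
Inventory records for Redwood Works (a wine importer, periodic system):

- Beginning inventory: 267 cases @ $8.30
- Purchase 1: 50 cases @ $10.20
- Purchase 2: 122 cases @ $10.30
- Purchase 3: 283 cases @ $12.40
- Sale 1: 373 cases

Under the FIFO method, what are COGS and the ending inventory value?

Sale 1 (373) [FIFO — oldest first]: 267 @ $8.30 + 50 @ $10.20 + 56 @ $10.30 = $3,302.90
Ending inventory: 66 @ $10.30 + 283 @ $12.40 = $4,189.00
Check: goods available $7,491.90 = COGS $3,302.90 + ending $4,189.00

COGS = $3,302.90; ending inventory = $4,189.00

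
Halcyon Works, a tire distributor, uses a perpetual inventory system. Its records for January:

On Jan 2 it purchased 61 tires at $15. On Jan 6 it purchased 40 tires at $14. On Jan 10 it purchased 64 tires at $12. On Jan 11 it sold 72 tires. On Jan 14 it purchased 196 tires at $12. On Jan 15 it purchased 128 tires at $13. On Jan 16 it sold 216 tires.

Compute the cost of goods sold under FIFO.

COGS = $3,719

Jan 11, 72 sold [FIFO — oldest first]: 61 @ $15 + 11 @ $14 = $1,069
Jan 16, 216 sold [FIFO — oldest first]: 29 @ $14 + 64 @ $12 + 123 @ $12 = $2,650
Total COGS = $1,069 + $2,650 = $3,719
Ending inventory: 73 @ $12 + 128 @ $13 = $2,540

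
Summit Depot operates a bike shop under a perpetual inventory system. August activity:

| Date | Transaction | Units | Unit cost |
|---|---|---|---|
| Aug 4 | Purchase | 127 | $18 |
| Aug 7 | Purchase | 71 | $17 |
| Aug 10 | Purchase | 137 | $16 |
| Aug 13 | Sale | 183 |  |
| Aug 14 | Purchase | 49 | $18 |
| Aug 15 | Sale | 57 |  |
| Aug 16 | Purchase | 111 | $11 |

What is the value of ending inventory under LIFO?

Ending inventory = $3,796

Aug 13, 183 sold [LIFO — newest first]: 137 @ $16 + 46 @ $17 = $2,974
Aug 15, 57 sold [LIFO — newest first]: 49 @ $18 + 8 @ $17 = $1,018
Total COGS = $2,974 + $1,018 = $3,992
Ending inventory: 127 @ $18 + 17 @ $17 + 111 @ $11 = $3,796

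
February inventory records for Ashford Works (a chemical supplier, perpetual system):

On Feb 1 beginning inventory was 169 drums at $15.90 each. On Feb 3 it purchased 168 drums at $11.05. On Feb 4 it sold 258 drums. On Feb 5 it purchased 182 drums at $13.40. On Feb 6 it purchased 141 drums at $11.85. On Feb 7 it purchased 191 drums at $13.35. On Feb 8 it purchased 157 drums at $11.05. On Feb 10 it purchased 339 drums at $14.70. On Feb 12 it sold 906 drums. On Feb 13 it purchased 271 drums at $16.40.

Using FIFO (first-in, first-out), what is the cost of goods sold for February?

COGS = $15,231.05

Feb 4, 258 sold [FIFO — oldest first]: 169 @ $15.90 + 89 @ $11.05 = $3,670.55
Feb 12, 906 sold [FIFO — oldest first]: 79 @ $11.05 + 182 @ $13.40 + 141 @ $11.85 + 191 @ $13.35 + 157 @ $11.05 + 156 @ $14.70 = $11,560.50
Total COGS = $3,670.55 + $11,560.50 = $15,231.05
Ending inventory: 183 @ $14.70 + 271 @ $16.40 = $7,134.50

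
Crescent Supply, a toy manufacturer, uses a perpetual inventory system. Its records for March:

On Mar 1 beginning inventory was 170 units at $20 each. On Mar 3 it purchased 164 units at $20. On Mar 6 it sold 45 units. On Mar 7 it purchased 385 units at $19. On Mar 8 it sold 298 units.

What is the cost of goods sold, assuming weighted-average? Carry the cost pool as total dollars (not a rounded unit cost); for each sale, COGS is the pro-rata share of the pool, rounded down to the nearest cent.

After Mar 1: 170 on hand, pool $3,400.00 (≈ $20.0000 each)
After Mar 3: 334 on hand, pool $6,680.00 (≈ $20.0000 each)
Mar 6, sell 45: 45/334 × $6,680.00 → $900.00
After Mar 7: 674 on hand, pool $13,095.00 (≈ $19.4288 each)
Mar 8, sell 298: 298/674 × $13,095.00 → $5,789.77
Total COGS = $900.00 + $5,789.77 = $6,689.77
Ending inventory (cost pool remaining) = $7,305.23
Check: goods available $13,995.00 = COGS $6,689.77 + ending $7,305.23

COGS = $6,689.77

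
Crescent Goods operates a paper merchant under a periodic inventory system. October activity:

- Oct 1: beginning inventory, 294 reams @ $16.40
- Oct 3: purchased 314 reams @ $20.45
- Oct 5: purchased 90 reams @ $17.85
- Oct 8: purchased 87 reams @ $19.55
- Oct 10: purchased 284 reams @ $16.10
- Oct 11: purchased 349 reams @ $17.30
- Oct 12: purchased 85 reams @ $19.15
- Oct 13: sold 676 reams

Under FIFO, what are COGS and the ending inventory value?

Oct 13, 676 sold [FIFO — oldest first]: 294 @ $16.40 + 314 @ $20.45 + 68 @ $17.85 = $12,456.70
Ending inventory: 22 @ $17.85 + 87 @ $19.55 + 284 @ $16.10 + 349 @ $17.30 + 85 @ $19.15 = $14,331.40
Check: goods available $26,788.10 = COGS $12,456.70 + ending $14,331.40

COGS = $12,456.70; ending inventory = $14,331.40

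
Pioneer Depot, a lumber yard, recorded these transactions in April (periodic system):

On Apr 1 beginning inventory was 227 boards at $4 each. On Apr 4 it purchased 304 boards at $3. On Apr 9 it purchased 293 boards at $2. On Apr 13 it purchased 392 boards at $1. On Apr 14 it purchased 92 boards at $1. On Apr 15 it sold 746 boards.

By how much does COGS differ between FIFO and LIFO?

FIFO COGS: 227 @ $4 + 304 @ $3 + 215 @ $2 = $2,250
LIFO COGS: 92 @ $1 + 392 @ $1 + 262 @ $2 = $1,008
Difference = |$2,250 − $1,008| = $1,242

$1,242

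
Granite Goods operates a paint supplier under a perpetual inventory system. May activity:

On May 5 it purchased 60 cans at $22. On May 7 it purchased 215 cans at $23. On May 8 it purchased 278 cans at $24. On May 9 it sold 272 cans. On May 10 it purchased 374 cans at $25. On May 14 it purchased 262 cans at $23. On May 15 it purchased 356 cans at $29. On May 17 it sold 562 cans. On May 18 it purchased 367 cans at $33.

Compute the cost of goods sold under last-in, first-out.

May 9, 272 sold [LIFO — newest first]: 272 @ $24 = $6,528
May 17, 562 sold [LIFO — newest first]: 356 @ $29 + 206 @ $23 = $15,062
Total COGS = $6,528 + $15,062 = $21,590
Ending inventory: 60 @ $22 + 215 @ $23 + 6 @ $24 + 374 @ $25 + 56 @ $23 + 367 @ $33 = $29,158
Check: goods available $50,748 = COGS $21,590 + ending $29,158

COGS = $21,590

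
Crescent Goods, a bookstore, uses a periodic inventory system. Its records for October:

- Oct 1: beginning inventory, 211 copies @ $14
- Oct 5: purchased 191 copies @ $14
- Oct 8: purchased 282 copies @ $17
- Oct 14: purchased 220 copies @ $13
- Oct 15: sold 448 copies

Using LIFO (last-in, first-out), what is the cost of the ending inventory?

Oct 15, 448 sold [LIFO — newest first]: 220 @ $13 + 228 @ $17 = $6,736
Ending inventory: 211 @ $14 + 191 @ $14 + 54 @ $17 = $6,546

Ending inventory = $6,546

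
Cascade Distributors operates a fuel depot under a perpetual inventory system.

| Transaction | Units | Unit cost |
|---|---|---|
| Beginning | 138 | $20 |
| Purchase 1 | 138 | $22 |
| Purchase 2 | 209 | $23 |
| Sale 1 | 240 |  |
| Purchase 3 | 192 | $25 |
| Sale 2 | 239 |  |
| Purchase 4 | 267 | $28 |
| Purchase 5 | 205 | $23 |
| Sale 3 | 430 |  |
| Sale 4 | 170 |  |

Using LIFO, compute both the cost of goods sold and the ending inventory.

Sale 1 (240) [LIFO — newest first]: 209 @ $23 + 31 @ $22 = $5,489
Sale 2 (239) [LIFO — newest first]: 192 @ $25 + 47 @ $22 = $5,834
Sale 3 (430) [LIFO — newest first]: 205 @ $23 + 225 @ $28 = $11,015
Sale 4 (170) [LIFO — newest first]: 42 @ $28 + 60 @ $22 + 68 @ $20 = $3,856
Total COGS = $5,489 + $5,834 + $11,015 + $3,856 = $26,194
Ending inventory: 70 @ $20 = $1,400
Check: goods available $27,594 = COGS $26,194 + ending $1,400

COGS = $26,194; ending inventory = $1,400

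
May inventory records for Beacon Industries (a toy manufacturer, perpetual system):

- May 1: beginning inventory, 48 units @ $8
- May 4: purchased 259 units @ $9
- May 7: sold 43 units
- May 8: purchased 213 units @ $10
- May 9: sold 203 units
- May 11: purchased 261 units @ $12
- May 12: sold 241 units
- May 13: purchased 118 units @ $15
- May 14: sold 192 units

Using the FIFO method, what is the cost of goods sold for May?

May 7, 43 sold [FIFO — oldest first]: 43 @ $8 = $344
May 9, 203 sold [FIFO — oldest first]: 5 @ $8 + 198 @ $9 = $1,822
May 12, 241 sold [FIFO — oldest first]: 61 @ $9 + 180 @ $10 = $2,349
May 14, 192 sold [FIFO — oldest first]: 33 @ $10 + 159 @ $12 = $2,238
Total COGS = $344 + $1,822 + $2,349 + $2,238 = $6,753
Ending inventory: 102 @ $12 + 118 @ $15 = $2,994

COGS = $6,753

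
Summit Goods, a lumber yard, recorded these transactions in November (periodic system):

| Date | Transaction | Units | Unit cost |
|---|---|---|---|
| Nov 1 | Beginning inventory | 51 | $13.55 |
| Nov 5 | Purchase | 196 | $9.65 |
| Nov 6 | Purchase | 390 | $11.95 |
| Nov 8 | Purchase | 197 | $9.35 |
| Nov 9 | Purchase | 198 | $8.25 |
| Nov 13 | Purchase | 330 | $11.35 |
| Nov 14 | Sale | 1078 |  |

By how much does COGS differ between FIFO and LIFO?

$198.80

FIFO COGS: 51 @ $13.55 + 196 @ $9.65 + 390 @ $11.95 + 197 @ $9.35 + 198 @ $8.25 + 46 @ $11.35 = $11,240.50
LIFO COGS: 330 @ $11.35 + 198 @ $8.25 + 197 @ $9.35 + 353 @ $11.95 = $11,439.30
Difference = |$11,240.50 − $11,439.30| = $198.80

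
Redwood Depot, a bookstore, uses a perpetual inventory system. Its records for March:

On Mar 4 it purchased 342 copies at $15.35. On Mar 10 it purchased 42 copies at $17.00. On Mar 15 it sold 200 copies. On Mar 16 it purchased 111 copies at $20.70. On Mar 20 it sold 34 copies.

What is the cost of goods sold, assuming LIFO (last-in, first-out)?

COGS = $3,843.10

Mar 15, 200 sold [LIFO — newest first]: 42 @ $17.00 + 158 @ $15.35 = $3,139.30
Mar 20, 34 sold [LIFO — newest first]: 34 @ $20.70 = $703.80
Total COGS = $3,139.30 + $703.80 = $3,843.10
Ending inventory: 184 @ $15.35 + 77 @ $20.70 = $4,418.30
Check: goods available $8,261.40 = COGS $3,843.10 + ending $4,418.30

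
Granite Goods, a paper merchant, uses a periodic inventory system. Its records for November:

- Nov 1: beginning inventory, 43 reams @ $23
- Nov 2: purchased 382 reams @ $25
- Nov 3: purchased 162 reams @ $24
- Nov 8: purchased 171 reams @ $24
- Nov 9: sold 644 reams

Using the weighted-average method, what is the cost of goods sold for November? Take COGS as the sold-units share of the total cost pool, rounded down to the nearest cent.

Nov 9, sell 644: 644/758 × $18,531.00 → $15,744.01
Ending inventory (cost pool remaining) = $2,786.99
Check: goods available $18,531.00 = COGS $15,744.01 + ending $2,786.99

COGS = $15,744.01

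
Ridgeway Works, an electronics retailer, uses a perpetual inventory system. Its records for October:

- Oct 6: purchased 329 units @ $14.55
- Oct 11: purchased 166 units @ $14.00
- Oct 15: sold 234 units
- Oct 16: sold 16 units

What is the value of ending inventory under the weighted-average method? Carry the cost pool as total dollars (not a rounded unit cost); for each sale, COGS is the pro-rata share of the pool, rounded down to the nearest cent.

Ending inventory = $3,519.57

After Oct 6: 329 on hand, pool $4,786.95 (≈ $14.5500 each)
After Oct 11: 495 on hand, pool $7,110.95 (≈ $14.3656 each)
Oct 15, sell 234: 234/495 × $7,110.95 → $3,361.54
Oct 16, sell 16: 16/261 × $3,749.41 → $229.84
Total COGS = $3,361.54 + $229.84 = $3,591.38
Ending inventory (cost pool remaining) = $3,519.57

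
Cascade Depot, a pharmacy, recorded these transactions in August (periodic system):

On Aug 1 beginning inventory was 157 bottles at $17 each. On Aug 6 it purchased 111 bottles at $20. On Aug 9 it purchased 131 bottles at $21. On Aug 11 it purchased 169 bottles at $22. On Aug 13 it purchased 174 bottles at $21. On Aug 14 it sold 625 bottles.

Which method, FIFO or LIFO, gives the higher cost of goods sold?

LIFO

FIFO COGS: 157 @ $17 + 111 @ $20 + 131 @ $21 + 169 @ $22 + 57 @ $21 = $12,555
LIFO COGS: 174 @ $21 + 169 @ $22 + 131 @ $21 + 111 @ $20 + 40 @ $17 = $13,023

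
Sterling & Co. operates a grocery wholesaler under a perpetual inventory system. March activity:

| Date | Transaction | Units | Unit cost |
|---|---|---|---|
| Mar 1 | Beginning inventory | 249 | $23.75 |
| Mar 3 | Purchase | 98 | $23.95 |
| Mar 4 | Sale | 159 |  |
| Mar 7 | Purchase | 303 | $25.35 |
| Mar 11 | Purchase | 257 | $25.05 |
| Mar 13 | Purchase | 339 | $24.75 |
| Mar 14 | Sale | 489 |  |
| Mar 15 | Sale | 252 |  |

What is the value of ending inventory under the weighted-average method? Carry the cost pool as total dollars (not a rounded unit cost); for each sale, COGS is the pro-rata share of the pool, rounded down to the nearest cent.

Ending inventory = $8,589.45

After Mar 1: 249 on hand, pool $5,913.75 (≈ $23.7500 each)
After Mar 3: 347 on hand, pool $8,260.85 (≈ $23.8065 each)
Mar 4, sell 159: 159/347 × $8,260.85 → $3,785.23
After Mar 7: 491 on hand, pool $12,156.67 (≈ $24.7590 each)
After Mar 11: 748 on hand, pool $18,594.52 (≈ $24.8590 each)
After Mar 13: 1087 on hand, pool $26,984.77 (≈ $24.8250 each)
Mar 14, sell 489: 489/1087 × $26,984.77 → $12,139.42
Mar 15, sell 252: 252/598 × $14,845.35 → $6,255.90
Total COGS = $3,785.23 + $12,139.42 + $6,255.90 = $22,180.55
Ending inventory (cost pool remaining) = $8,589.45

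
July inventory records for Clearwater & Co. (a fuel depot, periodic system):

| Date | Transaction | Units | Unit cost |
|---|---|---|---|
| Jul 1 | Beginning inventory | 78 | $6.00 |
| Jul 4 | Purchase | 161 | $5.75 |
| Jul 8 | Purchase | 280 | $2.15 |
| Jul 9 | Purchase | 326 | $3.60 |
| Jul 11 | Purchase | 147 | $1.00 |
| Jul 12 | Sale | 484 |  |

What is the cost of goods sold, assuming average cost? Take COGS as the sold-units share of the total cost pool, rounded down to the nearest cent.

COGS = $1,618.05

Jul 12, sell 484: 484/992 × $3,316.35 → $1,618.05
Ending inventory (cost pool remaining) = $1,698.30
Check: goods available $3,316.35 = COGS $1,618.05 + ending $1,698.30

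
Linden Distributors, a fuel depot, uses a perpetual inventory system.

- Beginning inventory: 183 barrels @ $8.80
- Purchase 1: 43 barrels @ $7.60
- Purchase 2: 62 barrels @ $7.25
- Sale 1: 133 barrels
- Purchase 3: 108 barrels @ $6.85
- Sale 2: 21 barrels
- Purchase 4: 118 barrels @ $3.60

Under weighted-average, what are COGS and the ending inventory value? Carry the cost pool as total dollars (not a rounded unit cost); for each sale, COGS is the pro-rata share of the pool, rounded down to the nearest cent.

COGS = $1,263.82; ending inventory = $2,287.48

After Beginning: 183 on hand, pool $1,610.40 (≈ $8.8000 each)
After Purchase 1: 226 on hand, pool $1,937.20 (≈ $8.5717 each)
After Purchase 2: 288 on hand, pool $2,386.70 (≈ $8.2872 each)
Sale 1, sell 133: 133/288 × $2,386.70 → $1,102.19
After Purchase 3: 263 on hand, pool $2,024.31 (≈ $7.6970 each)
Sale 2, sell 21: 21/263 × $2,024.31 → $161.63
After Purchase 4: 360 on hand, pool $2,287.48 (≈ $6.3541 each)
Total COGS = $1,102.19 + $161.63 = $1,263.82
Ending inventory (cost pool remaining) = $2,287.48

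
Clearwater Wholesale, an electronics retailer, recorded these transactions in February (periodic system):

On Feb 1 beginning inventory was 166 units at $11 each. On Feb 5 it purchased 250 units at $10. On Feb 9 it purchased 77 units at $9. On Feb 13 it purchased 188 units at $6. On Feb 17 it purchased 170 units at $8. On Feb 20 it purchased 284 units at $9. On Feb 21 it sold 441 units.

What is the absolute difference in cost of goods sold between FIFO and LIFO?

FIFO COGS: 166 @ $11 + 250 @ $10 + 25 @ $9 = $4,551
LIFO COGS: 284 @ $9 + 157 @ $8 = $3,812
Difference = |$4,551 − $3,812| = $739

$739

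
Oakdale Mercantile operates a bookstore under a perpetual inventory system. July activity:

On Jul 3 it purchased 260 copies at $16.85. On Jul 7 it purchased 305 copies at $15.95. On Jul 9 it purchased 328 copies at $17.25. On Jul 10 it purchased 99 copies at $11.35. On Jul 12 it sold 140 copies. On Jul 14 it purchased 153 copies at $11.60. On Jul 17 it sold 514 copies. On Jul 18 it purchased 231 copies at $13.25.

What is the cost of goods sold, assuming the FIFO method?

COGS = $10,781.00

Jul 12, 140 sold [FIFO — oldest first]: 140 @ $16.85 = $2,359.00
Jul 17, 514 sold [FIFO — oldest first]: 120 @ $16.85 + 305 @ $15.95 + 89 @ $17.25 = $8,422.00
Total COGS = $2,359.00 + $8,422.00 = $10,781.00
Ending inventory: 239 @ $17.25 + 99 @ $11.35 + 153 @ $11.60 + 231 @ $13.25 = $10,081.95
Check: goods available $20,862.95 = COGS $10,781.00 + ending $10,081.95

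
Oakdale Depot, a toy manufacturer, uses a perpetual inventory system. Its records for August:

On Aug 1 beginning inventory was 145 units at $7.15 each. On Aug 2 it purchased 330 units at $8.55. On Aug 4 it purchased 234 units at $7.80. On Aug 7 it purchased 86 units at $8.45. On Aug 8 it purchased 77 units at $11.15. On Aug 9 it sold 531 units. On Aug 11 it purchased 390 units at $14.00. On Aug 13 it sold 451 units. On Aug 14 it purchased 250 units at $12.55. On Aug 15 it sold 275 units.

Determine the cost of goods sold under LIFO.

COGS = $13,888.95

Aug 9, 531 sold [LIFO — newest first]: 77 @ $11.15 + 86 @ $8.45 + 234 @ $7.80 + 134 @ $8.55 = $4,556.15
Aug 13, 451 sold [LIFO — newest first]: 390 @ $14.00 + 61 @ $8.55 = $5,981.55
Aug 15, 275 sold [LIFO — newest first]: 250 @ $12.55 + 25 @ $8.55 = $3,351.25
Total COGS = $4,556.15 + $5,981.55 + $3,351.25 = $13,888.95
Ending inventory: 145 @ $7.15 + 110 @ $8.55 = $1,977.25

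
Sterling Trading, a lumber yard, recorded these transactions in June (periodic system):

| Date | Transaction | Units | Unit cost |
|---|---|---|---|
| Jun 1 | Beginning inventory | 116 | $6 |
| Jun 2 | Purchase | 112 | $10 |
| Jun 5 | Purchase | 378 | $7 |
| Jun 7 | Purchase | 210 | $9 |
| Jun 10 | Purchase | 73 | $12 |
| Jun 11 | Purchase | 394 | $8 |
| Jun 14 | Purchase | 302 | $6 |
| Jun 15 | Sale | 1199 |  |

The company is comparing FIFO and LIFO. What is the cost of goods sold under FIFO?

COGS = $9,708

FIFO COGS: 116 @ $6 + 112 @ $10 + 378 @ $7 + 210 @ $9 + 73 @ $12 + 310 @ $8 = $9,708
LIFO COGS: 302 @ $6 + 394 @ $8 + 73 @ $12 + 210 @ $9 + 220 @ $7 = $9,270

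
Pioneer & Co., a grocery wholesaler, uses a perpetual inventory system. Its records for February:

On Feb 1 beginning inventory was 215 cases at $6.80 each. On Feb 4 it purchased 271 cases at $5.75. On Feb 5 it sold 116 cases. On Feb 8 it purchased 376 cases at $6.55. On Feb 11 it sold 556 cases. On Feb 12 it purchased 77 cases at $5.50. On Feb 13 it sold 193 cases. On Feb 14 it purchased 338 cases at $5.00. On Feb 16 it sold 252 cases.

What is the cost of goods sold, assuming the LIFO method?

COGS = $6,663.35

Feb 5, 116 sold [LIFO — newest first]: 116 @ $5.75 = $667.00
Feb 11, 556 sold [LIFO — newest first]: 376 @ $6.55 + 155 @ $5.75 + 25 @ $6.80 = $3,524.05
Feb 13, 193 sold [LIFO — newest first]: 77 @ $5.50 + 116 @ $6.80 = $1,212.30
Feb 16, 252 sold [LIFO — newest first]: 252 @ $5.00 = $1,260.00
Total COGS = $667.00 + $3,524.05 + $1,212.30 + $1,260.00 = $6,663.35
Ending inventory: 74 @ $6.80 + 86 @ $5.00 = $933.20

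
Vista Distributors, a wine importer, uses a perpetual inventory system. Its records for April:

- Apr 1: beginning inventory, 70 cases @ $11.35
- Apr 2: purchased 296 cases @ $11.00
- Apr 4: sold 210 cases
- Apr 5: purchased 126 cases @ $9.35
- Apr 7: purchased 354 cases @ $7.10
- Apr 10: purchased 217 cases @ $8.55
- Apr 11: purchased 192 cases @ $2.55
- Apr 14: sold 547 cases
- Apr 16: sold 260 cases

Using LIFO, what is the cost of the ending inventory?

Ending inventory = $2,507.20

Apr 4, 210 sold [LIFO — newest first]: 210 @ $11.00 = $2,310.00
Apr 14, 547 sold [LIFO — newest first]: 192 @ $2.55 + 217 @ $8.55 + 138 @ $7.10 = $3,324.75
Apr 16, 260 sold [LIFO — newest first]: 216 @ $7.10 + 44 @ $9.35 = $1,945.00
Total COGS = $2,310.00 + $3,324.75 + $1,945.00 = $7,579.75
Ending inventory: 70 @ $11.35 + 86 @ $11.00 + 82 @ $9.35 = $2,507.20
Check: goods available $10,086.95 = COGS $7,579.75 + ending $2,507.20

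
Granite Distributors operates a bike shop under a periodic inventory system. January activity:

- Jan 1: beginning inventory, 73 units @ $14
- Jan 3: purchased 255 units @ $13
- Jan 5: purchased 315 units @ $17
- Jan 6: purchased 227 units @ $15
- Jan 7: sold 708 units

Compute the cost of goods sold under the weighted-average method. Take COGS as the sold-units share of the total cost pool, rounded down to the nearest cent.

COGS = $10,658.24

Jan 7, sell 708: 708/870 × $13,097.00 → $10,658.24
Ending inventory (cost pool remaining) = $2,438.76
Check: goods available $13,097.00 = COGS $10,658.24 + ending $2,438.76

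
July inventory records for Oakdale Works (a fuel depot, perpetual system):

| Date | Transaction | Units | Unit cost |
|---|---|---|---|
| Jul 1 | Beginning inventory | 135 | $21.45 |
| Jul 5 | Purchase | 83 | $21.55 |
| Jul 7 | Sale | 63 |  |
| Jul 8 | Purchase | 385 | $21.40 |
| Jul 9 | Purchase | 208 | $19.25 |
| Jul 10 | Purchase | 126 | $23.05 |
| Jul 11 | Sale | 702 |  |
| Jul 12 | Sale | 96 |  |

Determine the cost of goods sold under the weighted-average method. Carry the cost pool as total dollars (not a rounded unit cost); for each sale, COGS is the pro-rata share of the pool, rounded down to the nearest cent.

After Jul 1: 135 on hand, pool $2,895.75 (≈ $21.4500 each)
After Jul 5: 218 on hand, pool $4,684.40 (≈ $21.4881 each)
Jul 7, sell 63: 63/218 × $4,684.40 → $1,353.74
After Jul 8: 540 on hand, pool $11,569.66 (≈ $21.4253 each)
After Jul 9: 748 on hand, pool $15,573.66 (≈ $20.8204 each)
After Jul 10: 874 on hand, pool $18,477.96 (≈ $21.1418 each)
Jul 11, sell 702: 702/874 × $18,477.96 → $14,841.56
Jul 12, sell 96: 96/172 × $3,636.40 → $2,029.61
Total COGS = $1,353.74 + $14,841.56 + $2,029.61 = $18,224.91
Ending inventory (cost pool remaining) = $1,606.79
Check: goods available $19,831.70 = COGS $18,224.91 + ending $1,606.79

COGS = $18,224.91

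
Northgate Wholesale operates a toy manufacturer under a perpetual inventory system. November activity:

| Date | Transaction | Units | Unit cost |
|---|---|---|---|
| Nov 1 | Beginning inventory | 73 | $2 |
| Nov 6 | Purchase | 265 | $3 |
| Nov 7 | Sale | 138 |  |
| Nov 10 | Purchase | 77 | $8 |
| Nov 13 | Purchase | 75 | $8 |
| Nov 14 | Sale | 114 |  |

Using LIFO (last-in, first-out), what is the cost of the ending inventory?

Ending inventory = $831

Nov 7, 138 sold [LIFO — newest first]: 138 @ $3 = $414
Nov 14, 114 sold [LIFO — newest first]: 75 @ $8 + 39 @ $8 = $912
Total COGS = $414 + $912 = $1,326
Ending inventory: 73 @ $2 + 127 @ $3 + 38 @ $8 = $831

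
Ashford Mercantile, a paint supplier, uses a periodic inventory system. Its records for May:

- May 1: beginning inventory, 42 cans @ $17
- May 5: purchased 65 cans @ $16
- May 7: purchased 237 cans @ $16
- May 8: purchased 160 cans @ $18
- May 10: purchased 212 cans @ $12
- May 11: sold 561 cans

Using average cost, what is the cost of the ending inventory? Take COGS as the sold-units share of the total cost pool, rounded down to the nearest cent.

May 11, sell 561: 561/716 × $10,970.00 → $8,595.20
Ending inventory (cost pool remaining) = $2,374.80
Check: goods available $10,970.00 = COGS $8,595.20 + ending $2,374.80

Ending inventory = $2,374.80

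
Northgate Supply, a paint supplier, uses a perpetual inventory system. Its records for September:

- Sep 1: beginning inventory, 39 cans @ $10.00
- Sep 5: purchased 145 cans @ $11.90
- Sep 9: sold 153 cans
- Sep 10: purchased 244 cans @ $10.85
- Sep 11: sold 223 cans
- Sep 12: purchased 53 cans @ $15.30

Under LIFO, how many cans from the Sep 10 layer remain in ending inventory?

21

Sep 9, 153 sold [LIFO — newest first]: 145 @ $11.90 + 8 @ $10.00 = $1,805.50
Sep 11, 223 sold [LIFO — newest first]: 223 @ $10.85 = $2,419.55
Total COGS = $1,805.50 + $2,419.55 = $4,225.05
Ending inventory: 31 @ $10.00 + 21 @ $10.85 + 53 @ $15.30 = $1,348.75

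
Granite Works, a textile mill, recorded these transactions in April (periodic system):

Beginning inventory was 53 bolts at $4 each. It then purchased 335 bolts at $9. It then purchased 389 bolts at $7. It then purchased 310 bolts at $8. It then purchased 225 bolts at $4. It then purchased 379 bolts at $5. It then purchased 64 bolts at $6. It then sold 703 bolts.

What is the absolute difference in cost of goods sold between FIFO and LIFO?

FIFO COGS: 53 @ $4 + 335 @ $9 + 315 @ $7 = $5,432
LIFO COGS: 64 @ $6 + 379 @ $5 + 225 @ $4 + 35 @ $8 = $3,459
Difference = |$5,432 − $3,459| = $1,973

$1,973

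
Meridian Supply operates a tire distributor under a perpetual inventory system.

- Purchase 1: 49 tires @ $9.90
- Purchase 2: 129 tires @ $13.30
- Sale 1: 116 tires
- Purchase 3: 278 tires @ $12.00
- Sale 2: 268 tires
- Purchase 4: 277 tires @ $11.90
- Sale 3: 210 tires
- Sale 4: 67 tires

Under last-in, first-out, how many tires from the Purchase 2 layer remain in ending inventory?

Sale 1 (116) [LIFO — newest first]: 116 @ $13.30 = $1,542.80
Sale 2 (268) [LIFO — newest first]: 268 @ $12.00 = $3,216.00
Sale 3 (210) [LIFO — newest first]: 210 @ $11.90 = $2,499.00
Sale 4 (67) [LIFO — newest first]: 67 @ $11.90 = $797.30
Total COGS = $1,542.80 + $3,216.00 + $2,499.00 + $797.30 = $8,055.10
Ending inventory: 49 @ $9.90 + 13 @ $13.30 + 10 @ $12.00 = $778.00

13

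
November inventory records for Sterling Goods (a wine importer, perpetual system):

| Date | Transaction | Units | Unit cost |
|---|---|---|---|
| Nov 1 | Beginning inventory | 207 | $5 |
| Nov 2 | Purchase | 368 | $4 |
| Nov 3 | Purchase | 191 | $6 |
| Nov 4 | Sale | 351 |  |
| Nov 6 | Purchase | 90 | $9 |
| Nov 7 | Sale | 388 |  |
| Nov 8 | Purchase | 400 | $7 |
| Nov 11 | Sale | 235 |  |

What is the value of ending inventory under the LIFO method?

Ending inventory = $1,740

Nov 4, 351 sold [LIFO — newest first]: 191 @ $6 + 160 @ $4 = $1,786
Nov 7, 388 sold [LIFO — newest first]: 90 @ $9 + 208 @ $4 + 90 @ $5 = $2,092
Nov 11, 235 sold [LIFO — newest first]: 235 @ $7 = $1,645
Total COGS = $1,786 + $2,092 + $1,645 = $5,523
Ending inventory: 117 @ $5 + 165 @ $7 = $1,740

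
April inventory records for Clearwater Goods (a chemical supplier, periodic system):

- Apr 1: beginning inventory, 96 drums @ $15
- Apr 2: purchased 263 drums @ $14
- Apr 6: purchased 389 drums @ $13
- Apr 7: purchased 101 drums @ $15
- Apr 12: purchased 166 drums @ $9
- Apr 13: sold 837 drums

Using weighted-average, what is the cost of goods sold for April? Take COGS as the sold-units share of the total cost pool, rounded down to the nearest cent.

Apr 13, sell 837: 837/1015 × $13,188.00 → $10,875.22
Ending inventory (cost pool remaining) = $2,312.78

COGS = $10,875.22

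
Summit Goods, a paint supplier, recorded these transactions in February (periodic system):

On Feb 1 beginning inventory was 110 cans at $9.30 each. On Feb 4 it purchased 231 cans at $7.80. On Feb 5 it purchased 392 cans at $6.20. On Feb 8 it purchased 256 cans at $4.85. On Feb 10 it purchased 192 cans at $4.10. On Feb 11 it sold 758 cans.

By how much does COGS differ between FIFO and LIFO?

FIFO COGS: 110 @ $9.30 + 231 @ $7.80 + 392 @ $6.20 + 25 @ $4.85 = $5,376.45
LIFO COGS: 192 @ $4.10 + 256 @ $4.85 + 310 @ $6.20 = $3,950.80
Difference = |$5,376.45 − $3,950.80| = $1,425.65

$1,425.65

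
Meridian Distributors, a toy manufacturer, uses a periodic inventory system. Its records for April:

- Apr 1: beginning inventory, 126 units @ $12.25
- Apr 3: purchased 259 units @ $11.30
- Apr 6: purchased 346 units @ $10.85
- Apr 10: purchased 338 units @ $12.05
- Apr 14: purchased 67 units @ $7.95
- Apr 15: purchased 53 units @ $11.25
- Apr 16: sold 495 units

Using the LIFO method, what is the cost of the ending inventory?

Ending inventory = $7,822.85

Apr 16, 495 sold [LIFO — newest first]: 53 @ $11.25 + 67 @ $7.95 + 338 @ $12.05 + 37 @ $10.85 = $5,603.25
Ending inventory: 126 @ $12.25 + 259 @ $11.30 + 309 @ $10.85 = $7,822.85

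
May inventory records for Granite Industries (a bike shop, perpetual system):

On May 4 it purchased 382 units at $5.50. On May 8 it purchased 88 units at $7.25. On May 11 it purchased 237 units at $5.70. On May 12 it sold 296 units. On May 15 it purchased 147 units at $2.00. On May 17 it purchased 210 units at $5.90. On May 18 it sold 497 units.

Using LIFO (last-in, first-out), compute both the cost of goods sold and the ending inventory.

COGS = $4,132.40; ending inventory = $1,490.50

May 12, 296 sold [LIFO — newest first]: 237 @ $5.70 + 59 @ $7.25 = $1,778.65
May 18, 497 sold [LIFO — newest first]: 210 @ $5.90 + 147 @ $2.00 + 29 @ $7.25 + 111 @ $5.50 = $2,353.75
Total COGS = $1,778.65 + $2,353.75 = $4,132.40
Ending inventory: 271 @ $5.50 = $1,490.50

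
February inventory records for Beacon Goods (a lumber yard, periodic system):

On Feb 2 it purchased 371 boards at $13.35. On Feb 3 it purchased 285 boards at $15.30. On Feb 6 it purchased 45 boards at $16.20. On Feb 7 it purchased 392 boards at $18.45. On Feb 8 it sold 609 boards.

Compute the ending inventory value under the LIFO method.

Ending inventory = $6,681.75

Feb 8, 609 sold [LIFO — newest first]: 392 @ $18.45 + 45 @ $16.20 + 172 @ $15.30 = $10,593.00
Ending inventory: 371 @ $13.35 + 113 @ $15.30 = $6,681.75
Check: goods available $17,274.75 = COGS $10,593.00 + ending $6,681.75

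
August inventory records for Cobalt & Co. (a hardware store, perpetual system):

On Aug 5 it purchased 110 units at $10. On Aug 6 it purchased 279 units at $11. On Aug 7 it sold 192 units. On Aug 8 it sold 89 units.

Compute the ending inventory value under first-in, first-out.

Ending inventory = $1,188

Aug 7, 192 sold [FIFO — oldest first]: 110 @ $10 + 82 @ $11 = $2,002
Aug 8, 89 sold [FIFO — oldest first]: 89 @ $11 = $979
Total COGS = $2,002 + $979 = $2,981
Ending inventory: 108 @ $11 = $1,188
Check: goods available $4,169 = COGS $2,981 + ending $1,188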